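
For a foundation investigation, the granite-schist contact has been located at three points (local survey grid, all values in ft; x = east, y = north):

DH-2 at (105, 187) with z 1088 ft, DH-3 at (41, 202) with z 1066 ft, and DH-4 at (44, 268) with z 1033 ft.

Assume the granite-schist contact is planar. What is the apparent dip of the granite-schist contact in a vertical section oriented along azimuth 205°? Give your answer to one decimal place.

Two edge vectors: DH-2→DH-3 = (-64, 15, -22), DH-2→DH-4 = (-61, 81, -55).
Normal n = (DH-2→DH-3) × (DH-2→DH-4) = (957, -2178, -4269).
So ∂z/∂x = −n_x/n_z = 0.22417 and ∂z/∂y = −n_y/n_z = −0.51019.
Unit vector along 205° is (sin 205°, cos 205°) = (-0.4226, -0.9063).
Slope in that direction = a·(-0.4226) + b·(-0.9063) = 0.36765.
Apparent dip = arctan|0.36765| = 20.2° (true dip is 29.1°, so apparent ≤ true as expected).

20.2°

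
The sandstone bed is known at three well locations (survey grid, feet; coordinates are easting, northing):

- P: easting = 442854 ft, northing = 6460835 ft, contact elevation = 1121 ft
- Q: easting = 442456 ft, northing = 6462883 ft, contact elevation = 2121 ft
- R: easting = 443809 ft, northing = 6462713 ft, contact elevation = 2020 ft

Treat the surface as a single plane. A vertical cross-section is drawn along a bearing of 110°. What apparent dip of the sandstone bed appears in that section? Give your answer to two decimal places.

10.14°

Two edge vectors: P→Q = (-398, 2048, 1000), P→R = (955, 1878, 899).
Normal n = (P→Q) × (P→R) = (-36848, 1312802, -2703284).
So ∂z/∂easting = −n_x/n_z = −0.01363 and ∂z/∂northing = −n_y/n_z = 0.48563.
Unit vector along 110° is (sin 110°, cos 110°) = (0.9397, -0.3420).
Slope in that direction = a·(0.9397) + b·(-0.3420) = −0.17890.
Apparent dip = arctan|0.17890| = 10.14° (true dip is 25.9°, so apparent ≤ true as expected).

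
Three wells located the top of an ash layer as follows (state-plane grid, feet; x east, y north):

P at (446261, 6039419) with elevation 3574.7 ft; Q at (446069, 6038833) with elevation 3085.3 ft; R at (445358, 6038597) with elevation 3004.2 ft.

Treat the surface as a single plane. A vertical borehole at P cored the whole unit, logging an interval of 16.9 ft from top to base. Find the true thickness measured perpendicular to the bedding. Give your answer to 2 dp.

12.48 ft

Two edge vectors: P→Q = (-192, -586, -489.4), P→R = (-903, -822, -570.5).
Normal n = (P→Q) × (P→R) = (-67973.8, 332392.2, -371334).
So ∂z/∂x = −n_x/n_z = −0.18305 and ∂z/∂y = −n_y/n_z = 0.89513.
|∇z| = √(a²+b²) = 0.91366, so dip δ = arctan(0.91366) = 42.42°.
True thickness = vertical thickness × cos δ = 16.9 × cos 42.42° = 12.48 ft.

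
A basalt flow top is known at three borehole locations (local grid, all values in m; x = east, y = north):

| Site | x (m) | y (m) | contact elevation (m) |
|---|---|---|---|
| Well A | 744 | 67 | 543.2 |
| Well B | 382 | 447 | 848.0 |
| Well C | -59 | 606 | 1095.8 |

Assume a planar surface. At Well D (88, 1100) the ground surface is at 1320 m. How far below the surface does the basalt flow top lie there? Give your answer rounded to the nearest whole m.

84 m

Two edge vectors: Well A→Well B = (-362, 380, 304.8), Well A→Well C = (-803, 539, 552.6).
Normal n = (Well A→Well B) × (Well A→Well C) = (45700.8, -44713.2, 110022).
So ∂z/∂x = −n_x/n_z = −0.41538 and ∂z/∂y = −n_y/n_z = 0.40640.
Intercept c from Well A: 543.2 + 309.04 − 27.23 = 825.01.
At (88, 1100): z_contact = −36.6 + 447.0 + 825.01 = 1235.5 m.
Depth below ground = 1320 − 1235.5 = 84 m.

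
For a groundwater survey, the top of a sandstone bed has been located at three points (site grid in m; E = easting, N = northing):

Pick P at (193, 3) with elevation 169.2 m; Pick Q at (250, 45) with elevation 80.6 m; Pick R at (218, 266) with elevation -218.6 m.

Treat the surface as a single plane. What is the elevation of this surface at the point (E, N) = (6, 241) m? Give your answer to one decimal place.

Let the plane be z = a·E + b·N + c.
Pick Q−Pick P: 57a + 42b = −88.6;  Pick R−Pick P: 25a + 263b = −387.8.
Solving gives a = −0.50313, b = −1.42670.
Then c = 169.2 − a·193 − b·3 = 270.59.
At (6, 241): z = −3.0 − 343.8 + 270.59 = -76.3 m.

-76.3 m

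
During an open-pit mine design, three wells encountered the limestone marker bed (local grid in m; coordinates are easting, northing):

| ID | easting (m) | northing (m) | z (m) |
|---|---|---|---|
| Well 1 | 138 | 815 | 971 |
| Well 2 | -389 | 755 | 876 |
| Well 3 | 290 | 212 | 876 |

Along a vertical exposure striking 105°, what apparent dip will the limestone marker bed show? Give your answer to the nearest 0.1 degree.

Let the plane be z = a·easting + b·northing + c.
Well 2−Well 1: −527a − 60b = −95;  Well 3−Well 1: 152a − 603b = −95.
Solving gives a = 0.15780, b = 0.19732.
Unit vector along 105° is (sin 105°, cos 105°) = (0.9659, -0.2588).
Slope in that direction = a·(0.9659) + b·(-0.2588) = 0.10135.
Apparent dip = arctan|0.10135| = 5.8° (true dip is 14.2°, so apparent ≤ true as expected).

5.8°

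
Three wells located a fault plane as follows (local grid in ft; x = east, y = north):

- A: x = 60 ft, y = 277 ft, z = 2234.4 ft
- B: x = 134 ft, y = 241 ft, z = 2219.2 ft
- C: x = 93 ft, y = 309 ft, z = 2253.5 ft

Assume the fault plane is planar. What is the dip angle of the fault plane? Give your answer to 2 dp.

Let the plane be z = a·x + b·y + c.
B−A: 74a − 36b = −15.2;  C−A: 33a + 32b = 19.1.
Solving gives a = 0.05658, b = 0.53853.
Gradient magnitude |∇z| = √(a² + b²) = √(0.00320 + 0.29001) = 0.54149.
True dip = arctan(0.54149) = 28.44°, dipping toward S (azimuth ≈ 186°).

28.44°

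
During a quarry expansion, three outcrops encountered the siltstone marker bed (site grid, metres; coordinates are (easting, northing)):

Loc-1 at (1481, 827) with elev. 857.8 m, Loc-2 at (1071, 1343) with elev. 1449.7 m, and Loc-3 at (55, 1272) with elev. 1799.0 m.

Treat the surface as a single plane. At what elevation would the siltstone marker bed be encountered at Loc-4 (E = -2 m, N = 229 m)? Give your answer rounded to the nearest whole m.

958 m

Let the plane be z = a·E + b·N + c.
Loc-2−Loc-1: −410a + 516b = 591.9;  Loc-3−Loc-1: −1426a + 445b = 941.2.
Solving gives a = −0.40166, b = 0.82795.
Then c = 857.8 − a·1481 − b·827 = 767.94.
At (-2, 229): z = 0.8 + 189.6 + 767.94 = 958.3 m.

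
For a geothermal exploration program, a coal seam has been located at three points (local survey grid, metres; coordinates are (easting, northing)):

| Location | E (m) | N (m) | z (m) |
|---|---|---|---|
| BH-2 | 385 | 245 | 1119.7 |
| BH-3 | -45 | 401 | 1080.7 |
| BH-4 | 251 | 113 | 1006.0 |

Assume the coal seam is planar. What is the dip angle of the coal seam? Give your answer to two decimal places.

Let the plane be z = a·E + b·N + c.
BH-3−BH-2: −430a + 156b = −39;  BH-4−BH-2: −134a − 132b = −113.7.
Solving gives a = 0.29467, b = 0.56223.
Gradient magnitude |∇z| = √(a² + b²) = √(0.08683 + 0.31610) = 0.63477.
True dip = arctan(0.63477) = 32.41°, dipping toward SSW (azimuth ≈ 208°).

32.41°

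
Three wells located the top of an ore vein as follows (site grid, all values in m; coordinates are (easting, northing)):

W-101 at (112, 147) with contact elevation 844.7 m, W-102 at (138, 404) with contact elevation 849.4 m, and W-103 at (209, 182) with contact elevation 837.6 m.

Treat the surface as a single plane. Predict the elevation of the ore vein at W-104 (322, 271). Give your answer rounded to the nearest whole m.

831 m

Let the plane be z = a·E + b·N + c.
W-102−W-101: 26a + 257b = 4.7;  W-103−W-101: 97a + 35b = −7.1.
Solving gives a = −0.08282, b = 0.02667.
Then c = 844.7 − a·112 − b·147 = 850.06.
At (322, 271): z = −26.7 + 7.2 + 850.06 = 830.6 m.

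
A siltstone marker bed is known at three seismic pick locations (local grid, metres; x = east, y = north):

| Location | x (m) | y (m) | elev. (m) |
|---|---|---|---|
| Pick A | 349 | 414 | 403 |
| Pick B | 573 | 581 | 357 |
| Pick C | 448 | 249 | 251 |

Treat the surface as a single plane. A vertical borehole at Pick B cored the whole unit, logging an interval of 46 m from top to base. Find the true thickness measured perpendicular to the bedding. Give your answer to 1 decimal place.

35.4 m

Two edge vectors: Pick A→Pick B = (224, 167, -46), Pick A→Pick C = (99, -165, -152).
Normal n = (Pick A→Pick B) × (Pick A→Pick C) = (-32974, 29494, -53493).
So ∂z/∂x = −n_x/n_z = −0.61642 and ∂z/∂y = −n_y/n_z = 0.55136.
|∇z| = √(a²+b²) = 0.82702, so dip δ = arctan(0.82702) = 39.59°.
True thickness = vertical thickness × cos δ = 46 × cos 39.59° = 35.4 m.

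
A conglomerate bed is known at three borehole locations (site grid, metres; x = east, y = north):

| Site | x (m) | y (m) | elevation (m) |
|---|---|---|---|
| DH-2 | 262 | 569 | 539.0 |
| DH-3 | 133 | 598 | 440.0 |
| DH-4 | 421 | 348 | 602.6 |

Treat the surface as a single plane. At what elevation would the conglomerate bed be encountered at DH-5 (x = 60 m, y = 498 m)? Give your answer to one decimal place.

347.3 m

Let the plane be z = a·x + b·y + c.
DH-3−DH-2: −129a + 29b = −99;  DH-4−DH-2: 159a − 221b = 63.6.
Solving gives a = 0.83834, b = 0.31537.
Then c = 539 − a·262 − b·569 = 139.91.
At (60, 498): z = 50.3 + 157.1 + 139.91 = 347.3 m.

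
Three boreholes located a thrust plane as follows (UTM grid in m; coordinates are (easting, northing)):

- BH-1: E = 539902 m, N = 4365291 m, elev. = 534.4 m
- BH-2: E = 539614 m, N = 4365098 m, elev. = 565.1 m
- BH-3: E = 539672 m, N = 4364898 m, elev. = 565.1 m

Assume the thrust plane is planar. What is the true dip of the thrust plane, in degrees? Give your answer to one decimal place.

Let the plane be z = a·E + b·N + c.
BH-2−BH-1: −288a − 193b = 30.7;  BH-3−BH-1: −230a − 393b = 30.7.
Solving gives a = −0.08925, b = −0.02588.
Gradient magnitude |∇z| = √(a² + b²) = √(0.00797 + 0.00067) = 0.09293.
True dip = arctan(0.09293) = 5.3°, dipping toward ENE (azimuth ≈ 074°).

5.3°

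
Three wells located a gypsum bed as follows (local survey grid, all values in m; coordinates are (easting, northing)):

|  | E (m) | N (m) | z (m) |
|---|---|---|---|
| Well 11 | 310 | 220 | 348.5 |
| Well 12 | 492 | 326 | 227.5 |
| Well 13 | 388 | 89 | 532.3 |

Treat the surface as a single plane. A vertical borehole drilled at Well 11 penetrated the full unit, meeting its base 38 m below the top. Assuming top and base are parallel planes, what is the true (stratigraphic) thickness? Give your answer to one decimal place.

Two edge vectors: Well 11→Well 12 = (182, 106, -121), Well 11→Well 13 = (78, -131, 183.8).
Normal n = (Well 11→Well 12) × (Well 11→Well 13) = (3631.8, -42889.6, -32110).
So ∂z/∂E = −n_x/n_z = 0.11310 and ∂z/∂N = −n_y/n_z = −1.33571.
|∇z| = √(a²+b²) = 1.34049, so dip δ = arctan(1.34049) = 53.28°.
True thickness = vertical thickness × cos δ = 38 × cos 53.28° = 22.7 m.

22.7 m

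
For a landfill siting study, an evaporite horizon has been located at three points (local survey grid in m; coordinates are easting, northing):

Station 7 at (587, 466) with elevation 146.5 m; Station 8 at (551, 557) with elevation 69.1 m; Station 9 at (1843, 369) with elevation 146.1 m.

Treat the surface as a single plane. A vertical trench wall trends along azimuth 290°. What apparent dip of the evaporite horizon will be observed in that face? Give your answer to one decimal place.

Let the plane be z = a·easting + b·northing + c.
Station 8−Station 7: −36a + 91b = −77.4;  Station 9−Station 7: 1256a − 97b = −0.4.
Solving gives a = −0.06809, b = −0.87748.
Unit vector along 290° is (sin 290°, cos 290°) = (-0.9397, 0.3420).
Slope in that direction = a·(-0.9397) + b·(0.3420) = −0.23614.
Apparent dip = arctan|0.23614| = 13.3° (true dip is 41.4°, so apparent ≤ true as expected).

13.3°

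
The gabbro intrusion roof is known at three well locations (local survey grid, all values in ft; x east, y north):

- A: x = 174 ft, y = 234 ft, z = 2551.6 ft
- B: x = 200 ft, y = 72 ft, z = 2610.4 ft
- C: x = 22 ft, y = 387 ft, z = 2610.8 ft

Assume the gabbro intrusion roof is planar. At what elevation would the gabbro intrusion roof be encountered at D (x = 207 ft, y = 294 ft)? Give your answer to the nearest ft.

Let the plane be z = a·x + b·y + c.
B−A: 26a − 162b = 58.8;  C−A: −152a + 153b = 59.2.
Solving gives a = −0.90026, b = −0.50745.
Then c = 2551.6 − a·174 − b·234 = 2826.99.
At (207, 294): z = −186.4 − 149.2 + 2826.99 = 2491.4 ft.

2491 ft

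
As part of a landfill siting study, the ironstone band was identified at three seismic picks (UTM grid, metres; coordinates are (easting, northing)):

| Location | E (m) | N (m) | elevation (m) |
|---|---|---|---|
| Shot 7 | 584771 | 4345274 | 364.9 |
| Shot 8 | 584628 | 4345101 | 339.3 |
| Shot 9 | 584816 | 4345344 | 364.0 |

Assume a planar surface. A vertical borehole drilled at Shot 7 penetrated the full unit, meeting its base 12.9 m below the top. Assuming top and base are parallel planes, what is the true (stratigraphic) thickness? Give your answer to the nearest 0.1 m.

Let the plane be z = a·E + b·N + c.
Shot 8−Shot 7: −143a − 173b = −25.6;  Shot 9−Shot 7: 45a + 70b = −0.9.
Solving gives a = 0.87537, b = −0.57560.
|∇z| = √(a²+b²) = 1.04766, so dip δ = arctan(1.04766) = 46.33°.
True thickness = vertical thickness × cos δ = 12.9 × cos 46.33° = 8.9 m.

8.9 m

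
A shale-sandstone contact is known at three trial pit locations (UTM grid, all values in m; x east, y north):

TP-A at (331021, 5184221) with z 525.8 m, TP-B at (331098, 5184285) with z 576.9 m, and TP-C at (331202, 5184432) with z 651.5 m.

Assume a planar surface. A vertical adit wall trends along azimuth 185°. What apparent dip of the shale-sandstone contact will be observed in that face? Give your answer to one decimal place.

8.1°

Let the plane be z = a·x + b·y + c.
TP-B−TP-A: 77a + 64b = 51.1;  TP-C−TP-A: 181a + 211b = 125.7.
Solving gives a = 0.58703, b = 0.09217.
Unit vector along 185° is (sin 185°, cos 185°) = (-0.0872, -0.9962).
Slope in that direction = a·(-0.0872) + b·(-0.9962) = −0.14298.
Apparent dip = arctan|0.14298| = 8.1° (true dip is 30.7°, so apparent ≤ true as expected).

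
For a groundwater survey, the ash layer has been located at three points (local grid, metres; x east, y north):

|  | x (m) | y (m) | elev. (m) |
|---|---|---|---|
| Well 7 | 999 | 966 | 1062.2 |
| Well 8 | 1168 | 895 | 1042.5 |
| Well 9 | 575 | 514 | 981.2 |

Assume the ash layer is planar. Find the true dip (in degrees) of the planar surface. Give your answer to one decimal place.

11.8°

Let the plane be z = a·x + b·y + c.
Well 8−Well 7: 169a − 71b = −19.7;  Well 9−Well 7: −424a − 452b = −81.
Solving gives a = −0.02961, b = 0.20698.
Gradient magnitude |∇z| = √(a² + b²) = √(0.00088 + 0.04284) = 0.20909.
True dip = arctan(0.20909) = 11.8°, dipping toward S (azimuth ≈ 172°).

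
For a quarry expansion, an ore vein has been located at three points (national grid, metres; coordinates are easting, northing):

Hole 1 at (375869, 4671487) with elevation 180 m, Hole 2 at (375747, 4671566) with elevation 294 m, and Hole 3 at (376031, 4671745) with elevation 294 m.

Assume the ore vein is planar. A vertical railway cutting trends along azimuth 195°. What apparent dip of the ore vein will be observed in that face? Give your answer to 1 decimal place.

30.4°

Let the plane be z = a·easting + b·northing + c.
Hole 2−Hole 1: −122a + 79b = 114;  Hole 3−Hole 1: 162a + 258b = 114.
Solving gives a = −0.46090, b = 0.73126.
Unit vector along 195° is (sin 195°, cos 195°) = (-0.2588, -0.9659).
Slope in that direction = a·(-0.2588) + b·(-0.9659) = −0.58706.
Apparent dip = arctan|0.58706| = 30.4° (true dip is 40.8°, so apparent ≤ true as expected).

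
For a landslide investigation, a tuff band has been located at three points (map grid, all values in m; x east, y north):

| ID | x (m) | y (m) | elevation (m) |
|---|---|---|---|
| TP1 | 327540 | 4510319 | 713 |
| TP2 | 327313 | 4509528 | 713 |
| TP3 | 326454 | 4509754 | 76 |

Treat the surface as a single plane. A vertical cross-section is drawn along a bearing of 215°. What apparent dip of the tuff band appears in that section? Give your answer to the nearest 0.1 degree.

13.1°

Let the plane be z = a·x + b·y + c.
TP2−TP1: −227a − 791b = 0;  TP3−TP1: −1086a − 565b = −637.
Solving gives a = 0.68950, b = −0.19787.
Unit vector along 215° is (sin 215°, cos 215°) = (-0.5736, -0.8192).
Slope in that direction = a·(-0.5736) + b·(-0.8192) = −0.23339.
Apparent dip = arctan|0.23339| = 13.1° (true dip is 35.7°, so apparent ≤ true as expected).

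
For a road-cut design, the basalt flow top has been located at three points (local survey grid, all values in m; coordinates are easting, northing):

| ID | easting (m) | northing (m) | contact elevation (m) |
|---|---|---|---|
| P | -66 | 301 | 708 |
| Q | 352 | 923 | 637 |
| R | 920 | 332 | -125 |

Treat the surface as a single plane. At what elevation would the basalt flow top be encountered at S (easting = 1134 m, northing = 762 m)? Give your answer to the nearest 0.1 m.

-109.7 m

Let the plane be z = a·easting + b·northing + c.
Q−P: 418a + 622b = −71;  R−P: 986a + 31b = −833.
Solving gives a = −0.859397, b = 0.463389.
Then c = 708 − a·-66 − b·301 = 511.80.
At (1134, 762): z = −974.6 + 353.1 + 511.80 = -109.7 m.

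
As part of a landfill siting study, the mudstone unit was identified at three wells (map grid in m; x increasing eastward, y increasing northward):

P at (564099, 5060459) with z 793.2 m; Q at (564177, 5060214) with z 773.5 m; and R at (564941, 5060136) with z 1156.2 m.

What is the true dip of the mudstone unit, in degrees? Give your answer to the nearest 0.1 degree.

Let the plane be z = a·x + b·y + c.
Q−P: 78a − 245b = −19.7;  R−P: 842a − 323b = 363.
Solving gives a = 0.52623, b = 0.24794.
Gradient magnitude |∇z| = √(a² + b²) = √(0.27692 + 0.06148) = 0.58172.
True dip = arctan(0.58172) = 30.2°, dipping toward WSW (azimuth ≈ 245°).

30.2°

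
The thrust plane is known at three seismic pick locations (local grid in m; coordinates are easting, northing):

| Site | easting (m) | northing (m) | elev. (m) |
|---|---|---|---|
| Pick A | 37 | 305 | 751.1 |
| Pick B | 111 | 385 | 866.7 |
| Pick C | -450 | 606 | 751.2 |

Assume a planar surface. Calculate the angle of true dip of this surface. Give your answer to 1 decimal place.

Two edge vectors: Pick A→Pick B = (74, 80, 115.6), Pick A→Pick C = (-487, 301, 0.1).
Normal n = (Pick A→Pick B) × (Pick A→Pick C) = (-34787.6, -56304.6, 61234).
So ∂z/∂easting = −n_x/n_z = 0.56811 and ∂z/∂northing = −n_y/n_z = 0.91950.
Gradient magnitude |∇z| = √(a² + b²) = √(0.32275 + 0.84548) = 1.08085.
True dip = arctan(1.08085) = 47.2°, dipping toward SSW (azimuth ≈ 212°).

47.2°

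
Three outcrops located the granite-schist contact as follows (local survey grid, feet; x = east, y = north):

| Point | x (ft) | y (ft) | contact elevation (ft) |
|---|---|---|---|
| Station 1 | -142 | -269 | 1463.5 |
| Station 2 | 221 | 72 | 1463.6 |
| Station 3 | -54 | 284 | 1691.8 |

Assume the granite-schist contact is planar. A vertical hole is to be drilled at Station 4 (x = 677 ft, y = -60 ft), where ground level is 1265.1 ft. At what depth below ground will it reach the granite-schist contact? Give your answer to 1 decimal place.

Two edge vectors: Station 1→Station 2 = (363, 341, 0.1), Station 1→Station 3 = (88, 553, 228.3).
Normal n = (Station 1→Station 2) × (Station 1→Station 3) = (77795, -82864.1, 170731).
So ∂z/∂x = −n_x/n_z = −0.45566 and ∂z/∂y = −n_y/n_z = 0.48535.
Intercept c from Station 1: 1463.5 − 64.70 + 130.56 = 1529.36.
At (677, -60): z_contact = −308.48 − 29.12 + 1529.36 = 1191.75 ft.
Depth below ground = 1265.1 − 1191.75 = 73.3 ft.

73.3 ft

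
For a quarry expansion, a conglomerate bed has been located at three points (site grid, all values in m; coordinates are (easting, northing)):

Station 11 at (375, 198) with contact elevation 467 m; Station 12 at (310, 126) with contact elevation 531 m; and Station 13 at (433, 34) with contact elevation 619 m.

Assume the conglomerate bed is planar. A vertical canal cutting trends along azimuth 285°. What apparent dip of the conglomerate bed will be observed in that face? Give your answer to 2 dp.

Two edge vectors: Station 11→Station 12 = (-65, -72, 64), Station 11→Station 13 = (58, -164, 152).
Normal n = (Station 11→Station 12) × (Station 11→Station 13) = (-448, 13592, 14836).
So ∂z/∂E = −n_x/n_z = 0.03020 and ∂z/∂N = −n_y/n_z = −0.91615.
Unit vector along 285° is (sin 285°, cos 285°) = (-0.9659, 0.2588).
Slope in that direction = a·(-0.9659) + b·(0.2588) = −0.26628.
Apparent dip = arctan|0.26628| = 14.91° (true dip is 42.5°, so apparent ≤ true as expected).

14.91°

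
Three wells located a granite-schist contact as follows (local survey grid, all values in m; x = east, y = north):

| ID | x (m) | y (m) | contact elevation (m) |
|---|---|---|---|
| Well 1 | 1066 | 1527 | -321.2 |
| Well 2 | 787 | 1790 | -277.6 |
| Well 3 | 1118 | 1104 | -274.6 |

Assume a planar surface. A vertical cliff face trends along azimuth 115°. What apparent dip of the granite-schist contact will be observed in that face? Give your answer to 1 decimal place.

Two edge vectors: Well 1→Well 2 = (-279, 263, 43.6), Well 1→Well 3 = (52, -423, 46.6).
Normal n = (Well 1→Well 2) × (Well 1→Well 3) = (30698.6, 15268.6, 104341).
So ∂z/∂x = −n_x/n_z = −0.29421 and ∂z/∂y = −n_y/n_z = −0.14633.
Unit vector along 115° is (sin 115°, cos 115°) = (0.9063, -0.4226).
Slope in that direction = a·(0.9063) + b·(-0.4226) = −0.20481.
Apparent dip = arctan|0.20481| = 11.6° (true dip is 18.2°, so apparent ≤ true as expected).

11.6°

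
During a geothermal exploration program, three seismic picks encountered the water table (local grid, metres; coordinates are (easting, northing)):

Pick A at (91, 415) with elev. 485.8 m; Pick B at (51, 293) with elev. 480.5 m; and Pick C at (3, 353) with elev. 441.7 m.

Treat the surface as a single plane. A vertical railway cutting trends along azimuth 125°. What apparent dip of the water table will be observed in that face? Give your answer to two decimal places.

30.60°

Two edge vectors: Pick A→Pick B = (-40, -122, -5.3), Pick A→Pick C = (-88, -62, -44.1).
Normal n = (Pick A→Pick B) × (Pick A→Pick C) = (5051.6, -1297.6, -8256).
So ∂z/∂E = −n_x/n_z = 0.61187 and ∂z/∂N = −n_y/n_z = −0.15717.
Unit vector along 125° is (sin 125°, cos 125°) = (0.8192, -0.5736).
Slope in that direction = a·(0.8192) + b·(-0.5736) = 0.59136.
Apparent dip = arctan|0.59136| = 30.60° (true dip is 32.3°, so apparent ≤ true as expected).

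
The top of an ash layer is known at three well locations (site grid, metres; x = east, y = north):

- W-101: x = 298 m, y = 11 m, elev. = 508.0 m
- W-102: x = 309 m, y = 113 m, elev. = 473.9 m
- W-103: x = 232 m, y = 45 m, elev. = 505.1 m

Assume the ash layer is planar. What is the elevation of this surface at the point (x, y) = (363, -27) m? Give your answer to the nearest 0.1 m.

Two edge vectors: W-101→W-102 = (11, 102, -34.1), W-101→W-103 = (-66, 34, -2.9).
Normal n = (W-101→W-102) × (W-101→W-103) = (863.6, 2282.5, 7106).
So ∂z/∂x = −n_x/n_z = −0.12153 and ∂z/∂y = −n_y/n_z = −0.32121.
Intercept c from W-101: 508 + 36.22 + 3.53 = 547.75.
At (363, -27): z = −44.1 + 8.7 + 547.75 = 512.3 m.

512.3 m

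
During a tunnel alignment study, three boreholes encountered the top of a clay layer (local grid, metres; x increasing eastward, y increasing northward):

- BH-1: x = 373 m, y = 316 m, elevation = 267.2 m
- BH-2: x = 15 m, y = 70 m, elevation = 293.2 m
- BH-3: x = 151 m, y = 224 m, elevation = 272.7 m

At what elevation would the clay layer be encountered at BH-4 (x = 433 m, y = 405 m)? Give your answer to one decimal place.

254.5 m

Two edge vectors: BH-1→BH-2 = (-358, -246, 26), BH-1→BH-3 = (-222, -92, 5.5).
Normal n = (BH-1→BH-2) × (BH-1→BH-3) = (1039, -3803, -21676).
So ∂z/∂x = −n_x/n_z = 0.04793 and ∂z/∂y = −n_y/n_z = −0.17545.
Intercept c from BH-1: 267.2 − 17.88 + 55.44 = 304.76.
At (433, 405): z = 20.8 − 71.1 + 304.76 = 254.5 m.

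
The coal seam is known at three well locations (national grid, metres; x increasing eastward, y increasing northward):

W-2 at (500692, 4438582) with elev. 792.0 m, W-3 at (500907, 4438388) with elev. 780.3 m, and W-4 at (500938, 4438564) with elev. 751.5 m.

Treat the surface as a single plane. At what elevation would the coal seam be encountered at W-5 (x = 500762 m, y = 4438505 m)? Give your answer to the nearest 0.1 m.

790.0 m

Let the plane be z = a·x + b·y + c.
W-3−W-2: 215a − 194b = −11.7;  W-4−W-2: 246a − 18b = −40.5.
Solving gives a = −0.174360378, b = −0.132925161.
Then c = 792 − a·500692 − b·4438582 = 678092.07.
At (500762, 4438505): z = −87313.1 − 589989.0 + 678092.07 = 790.0 m.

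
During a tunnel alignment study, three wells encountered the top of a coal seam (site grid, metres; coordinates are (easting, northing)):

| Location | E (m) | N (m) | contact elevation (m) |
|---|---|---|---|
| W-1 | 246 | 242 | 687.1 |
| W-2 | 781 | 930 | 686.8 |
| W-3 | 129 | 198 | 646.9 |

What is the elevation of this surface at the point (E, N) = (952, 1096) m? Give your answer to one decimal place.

Two edge vectors: W-1→W-2 = (535, 688, -0.3), W-1→W-3 = (-117, -44, -40.2).
Normal n = (W-1→W-2) × (W-1→W-3) = (-27670.8, 21542.1, 56956).
So ∂z/∂E = −n_x/n_z = 0.485828 and ∂z/∂N = −n_y/n_z = −0.378224.
Intercept c from W-1: 687.1 − 119.51 + 91.53 = 659.12.
At (952, 1096): z = 462.5 − 414.5 + 659.12 = 707.1 m.

707.1 m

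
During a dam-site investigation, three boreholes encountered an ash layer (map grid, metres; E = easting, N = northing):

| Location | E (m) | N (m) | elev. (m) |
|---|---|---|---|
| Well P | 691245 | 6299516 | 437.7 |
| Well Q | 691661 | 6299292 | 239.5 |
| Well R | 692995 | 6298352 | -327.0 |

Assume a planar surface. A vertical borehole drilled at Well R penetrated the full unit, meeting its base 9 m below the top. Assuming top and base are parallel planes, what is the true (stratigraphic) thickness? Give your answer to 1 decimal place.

7.3 m

Two edge vectors: Well P→Well Q = (416, -224, -198.2), Well P→Well R = (1750, -1164, -764.7).
Normal n = (Well P→Well Q) × (Well P→Well R) = (-59412, -28734.8, -92224).
So ∂z/∂E = −n_x/n_z = −0.64421 and ∂z/∂N = −n_y/n_z = −0.31158.
|∇z| = √(a²+b²) = 0.71561, so dip δ = arctan(0.71561) = 35.59°.
True thickness = vertical thickness × cos δ = 9 × cos 35.59° = 7.3 m.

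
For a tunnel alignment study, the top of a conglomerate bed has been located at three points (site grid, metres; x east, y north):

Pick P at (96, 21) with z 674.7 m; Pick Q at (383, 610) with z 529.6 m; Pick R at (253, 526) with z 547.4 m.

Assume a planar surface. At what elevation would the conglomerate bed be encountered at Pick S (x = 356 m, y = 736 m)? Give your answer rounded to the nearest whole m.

Two edge vectors: Pick P→Pick Q = (287, 589, -145.1), Pick P→Pick R = (157, 505, -127.3).
Normal n = (Pick P→Pick Q) × (Pick P→Pick R) = (-1704.2, 13754.4, 52462).
So ∂z/∂x = −n_x/n_z = 0.03248 and ∂z/∂y = −n_y/n_z = −0.26218.
Intercept c from Pick P: 674.7 − 3.12 + 5.51 = 677.09.
At (356, 736): z = 11.6 − 193.0 + 677.09 = 495.7 m.

496 m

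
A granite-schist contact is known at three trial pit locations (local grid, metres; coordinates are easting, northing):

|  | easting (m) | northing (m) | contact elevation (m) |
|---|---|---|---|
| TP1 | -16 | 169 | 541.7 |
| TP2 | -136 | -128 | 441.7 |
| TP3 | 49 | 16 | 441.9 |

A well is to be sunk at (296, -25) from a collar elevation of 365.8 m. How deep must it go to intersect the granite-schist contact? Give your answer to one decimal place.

Let the plane be z = a·easting + b·northing + c.
TP2−TP1: −120a − 297b = −100;  TP3−TP1: 65a − 153b = −99.8.
Solving gives a = −0.38074, b = 0.49053.
Then c = 541.7 − a·-16 − b·169 = 452.71.
At (296, -25): z_contact = −112.70 − 12.26 + 452.71 = 327.75 m.
Depth below ground = 365.8 − 327.75 = 38.1 m.

38.1 m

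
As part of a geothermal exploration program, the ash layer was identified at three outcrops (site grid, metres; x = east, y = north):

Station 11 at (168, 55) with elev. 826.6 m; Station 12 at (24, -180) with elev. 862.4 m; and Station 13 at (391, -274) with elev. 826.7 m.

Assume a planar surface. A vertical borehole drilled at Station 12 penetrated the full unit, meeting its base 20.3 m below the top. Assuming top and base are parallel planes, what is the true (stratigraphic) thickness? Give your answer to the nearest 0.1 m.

20.1 m

Let the plane be z = a·x + b·y + c.
Station 12−Station 11: −144a − 235b = 35.8;  Station 13−Station 11: 223a − 329b = 0.1.
Solving gives a = −0.11780, b = −0.08015.
|∇z| = √(a²+b²) = 0.14249, so dip δ = arctan(0.14249) = 8.11°.
True thickness = vertical thickness × cos δ = 20.3 × cos 8.11° = 20.1 m.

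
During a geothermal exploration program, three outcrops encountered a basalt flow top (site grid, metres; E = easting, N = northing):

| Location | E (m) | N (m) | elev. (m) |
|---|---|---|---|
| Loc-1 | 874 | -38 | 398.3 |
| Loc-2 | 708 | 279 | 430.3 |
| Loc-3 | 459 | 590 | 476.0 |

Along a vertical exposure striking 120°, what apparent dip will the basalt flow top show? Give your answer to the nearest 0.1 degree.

Let the plane be z = a·E + b·N + c.
Loc-2−Loc-1: −166a + 317b = 32;  Loc-3−Loc-1: −415a + 628b = 77.7.
Solving gives a = −0.16607, b = 0.01398.
Unit vector along 120° is (sin 120°, cos 120°) = (0.8660, -0.5000).
Slope in that direction = a·(0.8660) + b·(-0.5000) = −0.15081.
Apparent dip = arctan|0.15081| = 8.6° (true dip is 9.5°, so apparent ≤ true as expected).

8.6°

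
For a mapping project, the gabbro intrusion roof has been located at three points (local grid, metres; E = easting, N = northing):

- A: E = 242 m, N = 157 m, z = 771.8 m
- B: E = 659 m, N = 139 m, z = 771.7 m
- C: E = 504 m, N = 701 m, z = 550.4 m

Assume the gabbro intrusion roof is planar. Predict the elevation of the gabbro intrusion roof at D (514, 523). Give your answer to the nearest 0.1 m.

Let the plane be z = a·E + b·N + c.
B−A: 417a − 18b = −0.1;  C−A: 262a + 544b = −221.4.
Solving gives a = −0.01744, b = −0.39858.
Then c = 771.8 − a·242 − b·157 = 838.60.
At (514, 523): z = −9.0 − 208.5 + 838.60 = 621.2 m.

621.2 m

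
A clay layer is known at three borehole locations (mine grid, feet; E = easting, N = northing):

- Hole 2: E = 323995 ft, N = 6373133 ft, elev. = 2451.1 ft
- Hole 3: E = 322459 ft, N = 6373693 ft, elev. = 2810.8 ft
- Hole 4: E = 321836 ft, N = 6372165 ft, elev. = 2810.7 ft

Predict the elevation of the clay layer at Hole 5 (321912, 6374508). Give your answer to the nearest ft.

2990 ft

Two edge vectors: Hole 2→Hole 3 = (-1536, 560, 359.7), Hole 2→Hole 4 = (-2159, -968, 359.6).
Normal n = (Hole 2→Hole 3) × (Hole 2→Hole 4) = (549565.6, -224246.7, 2695888).
So ∂z/∂E = −n_x/n_z = −0.20385328 and ∂z/∂N = −n_y/n_z = 0.08318101.
Intercept c from Hole 2: 2451.1 + 66047.44 − 530123.67 = −461625.13.
At (321912, 6374508): z = −65622.8 + 530238.0 − 461625.13 = 2990.1 ft.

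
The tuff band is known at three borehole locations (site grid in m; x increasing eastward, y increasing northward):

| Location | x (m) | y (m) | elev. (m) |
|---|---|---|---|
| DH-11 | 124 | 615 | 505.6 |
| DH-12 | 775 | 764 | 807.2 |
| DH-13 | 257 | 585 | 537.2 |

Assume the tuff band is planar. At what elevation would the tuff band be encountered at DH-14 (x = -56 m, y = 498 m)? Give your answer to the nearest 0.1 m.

384.6 m

Let the plane be z = a·x + b·y + c.
DH-12−DH-11: 651a + 149b = 301.6;  DH-13−DH-11: 133a − 30b = 31.6.
Solving gives a = 0.34962, b = 0.49664.
Then c = 505.6 − a·124 − b·615 = 156.82.
At (-56, 498): z = −19.6 + 247.3 + 156.82 = 384.6 m.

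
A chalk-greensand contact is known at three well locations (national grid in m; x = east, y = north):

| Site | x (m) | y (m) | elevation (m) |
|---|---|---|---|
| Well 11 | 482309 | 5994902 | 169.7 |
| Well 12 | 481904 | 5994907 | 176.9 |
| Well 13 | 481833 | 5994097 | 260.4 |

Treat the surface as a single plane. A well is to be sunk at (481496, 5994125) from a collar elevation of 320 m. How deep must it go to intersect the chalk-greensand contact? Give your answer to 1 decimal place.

56.0 m

Let the plane be z = a·x + b·y + c.
Well 12−Well 11: −405a + 5b = 7.2;  Well 13−Well 11: −476a − 805b = 90.7.
Solving gives a = −0.019029856, b = −0.101418371.
Then c = 169.7 − a·482309 − b·5994902 = 617341.16.
At (481496, 5994125): z_contact = −9162.80 − 607914.39 + 617341.16 = 263.97 m.
Depth below ground = 320 − 263.97 = 56.0 m.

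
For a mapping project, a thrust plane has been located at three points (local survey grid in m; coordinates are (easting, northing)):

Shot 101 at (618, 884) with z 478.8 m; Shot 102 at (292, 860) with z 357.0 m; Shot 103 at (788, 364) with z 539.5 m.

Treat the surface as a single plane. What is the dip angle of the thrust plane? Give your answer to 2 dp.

Two edge vectors: Shot 101→Shot 102 = (-326, -24, -121.8), Shot 101→Shot 103 = (170, -520, 60.7).
Normal n = (Shot 101→Shot 102) × (Shot 101→Shot 103) = (-64792.8, -917.8, 173600).
So ∂z/∂E = −n_x/n_z = 0.37323 and ∂z/∂N = −n_y/n_z = 0.00529.
Gradient magnitude |∇z| = √(a² + b²) = √(0.13930 + 0.00003) = 0.37327.
True dip = arctan(0.37327) = 20.47°, dipping toward W (azimuth ≈ 269°).

20.47°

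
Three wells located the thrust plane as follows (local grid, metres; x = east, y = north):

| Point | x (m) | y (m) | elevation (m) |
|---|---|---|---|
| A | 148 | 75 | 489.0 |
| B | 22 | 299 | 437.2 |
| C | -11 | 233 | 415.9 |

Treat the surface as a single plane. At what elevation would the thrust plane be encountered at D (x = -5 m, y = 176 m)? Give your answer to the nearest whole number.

415 m

Two edge vectors: A→B = (-126, 224, -51.8), A→C = (-159, 158, -73.1).
Normal n = (A→B) × (A→C) = (-8190, -974.4, 15708).
So ∂z/∂x = −n_x/n_z = 0.52139 and ∂z/∂y = −n_y/n_z = 0.06203.
Intercept c from A: 489 − 77.17 − 4.65 = 407.18.
At (-5, 176): z = −2.6 + 10.9 + 407.18 = 415.5 m.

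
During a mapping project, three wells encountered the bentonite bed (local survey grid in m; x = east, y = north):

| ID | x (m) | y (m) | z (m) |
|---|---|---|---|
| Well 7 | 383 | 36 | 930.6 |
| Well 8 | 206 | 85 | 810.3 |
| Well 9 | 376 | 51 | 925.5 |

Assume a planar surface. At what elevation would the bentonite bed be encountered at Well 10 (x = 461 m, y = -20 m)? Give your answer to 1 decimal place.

984.5 m

Let the plane be z = a·x + b·y + c.
Well 8−Well 7: −177a + 49b = −120.3;  Well 9−Well 7: −7a + 15b = −5.1.
Solving gives a = 0.67240, b = −0.02621.
Then c = 930.6 − a·383 − b·36 = 674.01.
At (461, -20): z = 310.0 + 0.5 + 674.01 = 984.5 m.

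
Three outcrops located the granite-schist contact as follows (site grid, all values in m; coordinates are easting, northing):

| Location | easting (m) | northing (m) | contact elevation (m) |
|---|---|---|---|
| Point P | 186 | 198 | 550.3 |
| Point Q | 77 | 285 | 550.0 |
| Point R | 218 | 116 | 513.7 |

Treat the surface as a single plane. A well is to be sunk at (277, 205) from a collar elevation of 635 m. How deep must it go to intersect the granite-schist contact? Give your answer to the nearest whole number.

Two edge vectors: Point P→Point Q = (-109, 87, -0.3), Point P→Point R = (32, -82, -36.6).
Normal n = (Point P→Point Q) × (Point P→Point R) = (-3208.8, -3999, 6154).
So ∂z/∂easting = −n_x/n_z = 0.52142 and ∂z/∂northing = −n_y/n_z = 0.64982.
Intercept c from Point P: 550.3 − 96.98 − 128.66 = 324.65.
At (277, 205): z_contact = 144.4 + 133.2 + 324.65 = 602.3 m.
Depth below ground = 635 − 602.3 = 33 m.

33 m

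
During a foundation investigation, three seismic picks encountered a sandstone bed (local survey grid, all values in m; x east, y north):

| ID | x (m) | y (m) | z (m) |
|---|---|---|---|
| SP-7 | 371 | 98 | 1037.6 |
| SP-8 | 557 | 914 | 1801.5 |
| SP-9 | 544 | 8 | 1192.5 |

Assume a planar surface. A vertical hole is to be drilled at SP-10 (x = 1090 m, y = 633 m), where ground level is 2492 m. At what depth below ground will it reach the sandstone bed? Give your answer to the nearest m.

216 m

Two edge vectors: SP-7→SP-8 = (186, 816, 763.9), SP-7→SP-9 = (173, -90, 154.9).
Normal n = (SP-7→SP-8) × (SP-7→SP-9) = (195149.4, 103343.3, -157908).
So ∂z/∂x = −n_x/n_z = 1.23584 and ∂z/∂y = −n_y/n_z = 0.65445.
Intercept c from SP-7: 1037.6 − 458.50 − 64.14 = 514.97.
At (1090, 633): z_contact = 1347.1 + 414.3 + 514.97 = 2276.3 m.
Depth below ground = 2492 − 2276.3 = 216 m.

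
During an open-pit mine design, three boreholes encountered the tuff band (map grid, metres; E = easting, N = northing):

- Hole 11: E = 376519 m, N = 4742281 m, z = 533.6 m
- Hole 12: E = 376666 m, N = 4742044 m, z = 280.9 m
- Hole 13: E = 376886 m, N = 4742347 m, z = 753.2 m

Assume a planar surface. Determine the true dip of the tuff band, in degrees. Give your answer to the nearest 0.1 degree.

Two edge vectors: Hole 11→Hole 12 = (147, -237, -252.7), Hole 11→Hole 13 = (367, 66, 219.6).
Normal n = (Hole 11→Hole 12) × (Hole 11→Hole 13) = (-35367, -125022.1, 96681).
So ∂z/∂E = −n_x/n_z = 0.36581 and ∂z/∂N = −n_y/n_z = 1.29314.
Gradient magnitude |∇z| = √(a² + b²) = √(0.13382 + 1.67221) = 1.34389.
True dip = arctan(1.34389) = 53.3°, dipping toward SSW (azimuth ≈ 196°).

53.3°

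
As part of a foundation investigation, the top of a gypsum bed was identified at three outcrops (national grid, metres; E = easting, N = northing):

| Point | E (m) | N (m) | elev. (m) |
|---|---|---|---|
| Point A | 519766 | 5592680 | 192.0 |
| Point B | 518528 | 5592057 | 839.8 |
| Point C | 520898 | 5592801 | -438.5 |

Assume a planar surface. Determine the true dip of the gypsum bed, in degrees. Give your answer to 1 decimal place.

29.8°

Let the plane be z = a·E + b·N + c.
Point B−Point A: −1238a − 623b = 647.8;  Point C−Point A: 1132a + 121b = −630.5.
Solving gives a = −0.56607, b = 0.08507.
Gradient magnitude |∇z| = √(a² + b²) = √(0.32044 + 0.00724) = 0.57243.
True dip = arctan(0.57243) = 29.8°, dipping toward E (azimuth ≈ 099°).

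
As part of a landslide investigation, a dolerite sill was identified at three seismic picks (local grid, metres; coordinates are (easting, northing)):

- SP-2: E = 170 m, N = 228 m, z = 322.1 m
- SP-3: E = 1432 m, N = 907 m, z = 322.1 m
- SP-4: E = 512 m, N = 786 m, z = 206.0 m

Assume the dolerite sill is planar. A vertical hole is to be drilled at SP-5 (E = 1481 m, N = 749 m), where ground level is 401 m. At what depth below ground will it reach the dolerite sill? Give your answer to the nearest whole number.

22 m

Two edge vectors: SP-2→SP-3 = (1262, 679, 0), SP-2→SP-4 = (342, 558, -116.1).
Normal n = (SP-2→SP-3) × (SP-2→SP-4) = (-78831.9, 146518.2, 471978).
So ∂z/∂E = −n_x/n_z = 0.16702 and ∂z/∂N = −n_y/n_z = −0.31043.
Intercept c from SP-2: 322.1 − 28.39 + 70.78 = 364.48.
At (1481, 749): z_contact = 247.4 − 232.5 + 364.48 = 379.3 m.
Depth below ground = 401 − 379.3 = 22 m.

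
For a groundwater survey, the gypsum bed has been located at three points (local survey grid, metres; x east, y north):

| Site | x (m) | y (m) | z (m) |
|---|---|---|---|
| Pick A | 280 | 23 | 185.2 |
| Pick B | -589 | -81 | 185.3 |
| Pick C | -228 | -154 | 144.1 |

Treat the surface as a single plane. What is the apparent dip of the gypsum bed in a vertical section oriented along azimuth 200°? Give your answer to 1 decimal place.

17.7°

Two edge vectors: Pick A→Pick B = (-869, -104, 0.1), Pick A→Pick C = (-508, -177, -41.1).
Normal n = (Pick A→Pick B) × (Pick A→Pick C) = (4292.1, -35766.7, 100981).
So ∂z/∂x = −n_x/n_z = −0.04250 and ∂z/∂y = −n_y/n_z = 0.35419.
Unit vector along 200° is (sin 200°, cos 200°) = (-0.3420, -0.9397).
Slope in that direction = a·(-0.3420) + b·(-0.9397) = −0.31829.
Apparent dip = arctan|0.31829| = 17.7° (true dip is 19.6°, so apparent ≤ true as expected).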